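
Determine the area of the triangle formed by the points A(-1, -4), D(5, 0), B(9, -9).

Using the Shoelace formula for a triangle:
Area = (1/2)|x0(y1 - y2) + x1(y2 - y0) + x2(y0 - y1)|
Area = (1/2)|-1(0 - -9) + 5(-9 - -4) + 9(-4 - 0)|
Area = (1/2)|-9 + -25 + -36|
Area = (1/2)|-70|
Area = (1/2)(70)
Area = 35

35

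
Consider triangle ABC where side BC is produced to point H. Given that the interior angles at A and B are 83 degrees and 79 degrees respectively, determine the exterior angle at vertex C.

By the exterior angle theorem, an exterior angle of a triangle equals the sum of the two remote interior angles.
Exterior angle = angle A + angle B
Exterior angle = 83 + 79 = 162 degrees

162 degrees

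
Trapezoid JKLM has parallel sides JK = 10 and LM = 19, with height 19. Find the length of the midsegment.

midsegment = (10 + 19) / 2 = 29 / 2 = 29/2

29/2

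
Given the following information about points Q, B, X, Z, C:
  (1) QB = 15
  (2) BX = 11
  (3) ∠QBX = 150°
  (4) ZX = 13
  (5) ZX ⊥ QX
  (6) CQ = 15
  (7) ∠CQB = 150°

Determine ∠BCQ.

Step 1: By the law of cosines on triangle CQB: CB² = 15² + 15² − 2·15·15·cos(150°) = 839.71, so CB ≈ 28.98.
Step 2: By the inverse law of cosines on triangle BCQ: cos(∠BCQ) = (28.98² + 15² − 15²) / (2·28.98·15) = 839.71/869.33 = 0.9659, so ∠BCQ = 15°.

Therefore, the measure of angle ∠BCQ = 15°.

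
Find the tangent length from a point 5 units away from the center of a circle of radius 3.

The tangent, radius, and line from the external point to the center form a right triangle.
The right angle is where the tangent meets the radius.
By the Pythagorean theorem: tangent² + 3² = 5²
tangent² = 25 - 9 = 16
tangent = 4

4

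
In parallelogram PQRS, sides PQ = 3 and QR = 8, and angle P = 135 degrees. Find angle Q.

Consecutive angles are supplementary: angle Q = 180 - 135 = 45 degrees.

45 degrees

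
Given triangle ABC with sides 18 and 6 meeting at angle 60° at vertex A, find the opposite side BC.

By the law of cosines: BC^2 = AB^2 + AC^2 - 2*AB*AC*cos(A)
BC^2 = 18^2 + 6^2 - 2*18*6*cos(60°)
BC^2 = 324 + 36 - 216*(1/2)
BC^2 = 252
BC = 6*sqrt(7)

6*sqrt(7)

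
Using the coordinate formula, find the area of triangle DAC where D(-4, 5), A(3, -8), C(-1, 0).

Shoelace: Area = (1/2)|-4(-8-0) + 3(0-5) + -1(5--8)| = (1/2)(4) = 2

2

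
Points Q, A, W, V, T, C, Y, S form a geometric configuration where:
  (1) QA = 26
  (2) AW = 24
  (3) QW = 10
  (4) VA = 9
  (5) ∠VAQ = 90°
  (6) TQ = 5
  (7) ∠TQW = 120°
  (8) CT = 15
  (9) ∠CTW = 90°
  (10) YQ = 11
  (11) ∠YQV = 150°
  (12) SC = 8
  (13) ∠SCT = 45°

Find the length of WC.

Step 1: By the law of cosines on triangle WQT: WT² = 10² + 5² − 2·10·5·cos(120°) = 175, so WT = 5·√7.
Step 2: By the law of cosines on triangle WTC: WC² = (5·√7)² + 15² − 2·5·√7·15·cos(90°) = 400, so WC = 20.

Therefore, the length of WC = 20.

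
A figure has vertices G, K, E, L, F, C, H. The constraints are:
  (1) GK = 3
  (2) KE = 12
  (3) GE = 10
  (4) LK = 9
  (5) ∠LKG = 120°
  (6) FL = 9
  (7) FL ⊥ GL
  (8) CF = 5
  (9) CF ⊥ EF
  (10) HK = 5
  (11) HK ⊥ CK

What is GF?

Step 1: By the law of cosines on triangle LKG: LG² = 9² + 3² − 2·9·3·cos(120°) = 117, so LG = 3·√13.
Step 2: By the law of cosines on triangle GLF: GF² = (3·√13)² + 9² − 2·3·√13·9·cos(90°) = 198, so GF = 3·√22.

Therefore, the length of GF = 3·√22.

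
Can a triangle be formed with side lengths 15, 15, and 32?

Check the triangle inequality: 15 + 15 = 30 ≤ 32.
Since the sum of two sides does not exceed the third, no triangle can be formed.

No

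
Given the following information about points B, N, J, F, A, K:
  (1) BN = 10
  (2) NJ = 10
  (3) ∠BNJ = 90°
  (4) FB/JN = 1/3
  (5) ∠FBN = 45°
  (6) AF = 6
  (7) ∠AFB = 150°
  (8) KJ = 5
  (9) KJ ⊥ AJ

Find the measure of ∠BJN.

Step 1: By the law of cosines on triangle JNB: JB² = 10² + 10² − 2·10·10·cos(90°) = 200, so JB = 10·√2.
Step 2: By the inverse law of cosines on triangle BJN: cos(∠BJN) = ((10·√2)² + 10² − 10²) / (2·10·√2·10) = 200/282.84 = 0.7071, so ∠BJN = 45°.

Therefore, the measure of angle ∠BJN = 45°.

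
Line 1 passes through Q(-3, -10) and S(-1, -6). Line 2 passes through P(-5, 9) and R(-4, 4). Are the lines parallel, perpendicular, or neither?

Slope of line 1: m1 = (-6 - -10)/(-1 - -3) = 4/2 = 2
Slope of line 2: m2 = (4 - 9)/(-4 - -5) = -5/1 = -5
m1 != m2 and m1*m2 = -10 != -1. Neither.

Neither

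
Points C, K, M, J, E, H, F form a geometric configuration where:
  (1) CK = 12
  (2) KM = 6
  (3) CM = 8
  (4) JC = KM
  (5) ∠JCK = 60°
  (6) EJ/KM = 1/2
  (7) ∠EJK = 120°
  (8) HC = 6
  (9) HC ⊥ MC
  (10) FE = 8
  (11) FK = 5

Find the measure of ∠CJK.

From the given relations: JC = KM = 6.
Step 1: By the law of cosines on triangle JCK: JK² = 6² + 12² − 2·6·12·cos(60°) = 108, so JK = 6·√3.
Step 2: By the inverse law of cosines on triangle CJK: cos(∠CJK) = (6² + (6·√3)² − 12²) / (2·6·6·√3) = 0/124.71 = 0, so ∠CJK = 90°.

Therefore, the measure of angle ∠CJK = 90°.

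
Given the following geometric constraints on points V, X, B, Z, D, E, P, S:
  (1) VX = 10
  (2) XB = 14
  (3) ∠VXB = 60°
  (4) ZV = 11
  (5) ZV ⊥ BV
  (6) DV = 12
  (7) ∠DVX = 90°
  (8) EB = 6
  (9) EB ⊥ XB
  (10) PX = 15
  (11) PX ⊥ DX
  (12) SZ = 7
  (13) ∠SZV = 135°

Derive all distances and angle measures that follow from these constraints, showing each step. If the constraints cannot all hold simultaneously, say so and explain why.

The constraints are consistent.

Step 1: From VX = 10, XB = 14, and ∠VXB = 60°, by the law of cosines:
  VB² = VX² + XB² - 2·VX·XB·cos(60°) = 100 + 196 - 140 = 156
  VB = 2·√39

Step 2: From VZ = 11, ZS = 7, and ∠VZS = 135°, by the law of cosines:
  VS² = VZ² + ZS² - 2·VZ·ZS·cos(135°) = 121 + 49 + 108.9 = 278.9
  VS ≈ 16.7

Step 3: From XV = 10, VD = 12, and ∠XVD = 90°, by the law of cosines:
  XD² = XV² + VD² - 2·XV·VD·cos(90°) = 100 + 144 - 0 = 244
  XD = 2·√61

Step 4: From XB = 14, BE = 6, and ∠XBE = 90°, by the law of cosines:
  XE² = XB² + BE² - 2·XB·BE·cos(90°) = 196 + 36 - 0 = 232
  XE = 2·√58

Step 5: From BV = 2·√39, VZ = 11, and ∠BVZ = 90°, by the law of cosines:
  BZ² = BV² + VZ² - 2·BV·VZ·cos(90°) = 156 + 121 - 0 = 277
  BZ ≈ 16.64

Step 6: From DX = 2·√61, XP = 15, and ∠DXP = 90°, by the law of cosines:
  DP² = DX² + XP² - 2·DX·XP·cos(90°) = 244 + 225 - 0 = 469
  DP ≈ 21.66

Step 7: From VB = 2·√39, VX = 10, BX = 14, by the inverse law of cosines:
  cos(∠BVX) = (VB² + VX² - BX²) / (2·VB·VX)
  ∠BVX = 76.1°

Step 8: From VS = 16.7, VZ = 11, SZ = 7, by the inverse law of cosines:
  cos(∠SVZ) = (VS² + VZ² - SZ²) / (2·VS·VZ)
  ∠SVZ = 17.24°

Step 9: From XB = 14, XE = 2·√58, BE = 6, by the inverse law of cosines:
  cos(∠BXE) = (XB² + XE² - BE²) / (2·XB·XE)
  ∠BXE = 23.2°

Step 10: From XD = 2·√61, XV = 10, DV = 12, by the inverse law of cosines:
  cos(∠DXV) = (XD² + XV² - DV²) / (2·XD·XV)
  ∠DXV = 50.19°

Step 11: From BV = 2·√39, BX = 14, VX = 10, by the inverse law of cosines:
  cos(∠VBX) = (BV² + BX² - VX²) / (2·BV·BX)
  ∠VBX = 43.9°

Step 12: From DV = 12, DX = 2·√61, VX = 10, by the inverse law of cosines:
  cos(∠VDX) = (DV² + DX² - VX²) / (2·DV·DX)
  ∠VDX = 39.81°

Step 13: From EB = 6, EX = 2·√58, BX = 14, by the inverse law of cosines:
  cos(∠BEX) = (EB² + EX² - BX²) / (2·EB·EX)
  ∠BEX = 66.8°

Step 14: From SV = 16.7, SZ = 7, VZ = 11, by the inverse law of cosines:
  cos(∠VSZ) = (SV² + SZ² - VZ²) / (2·SV·SZ)
  ∠VSZ = 27.76°

Step 15: From BV = 2·√39, BZ = 16.64, VZ = 11, by the inverse law of cosines:
  cos(∠VBZ) = (BV² + BZ² - VZ²) / (2·BV·BZ)
  ∠VBZ = 41.37°

Step 16: From ZB = 16.64, ZV = 11, BV = 2·√39, by the inverse law of cosines:
  cos(∠BZV) = (ZB² + ZV² - BV²) / (2·ZB·ZV)
  ∠BZV = 48.63°

Step 17: From DP = 21.66, DX = 2·√61, PX = 15, by the inverse law of cosines:
  cos(∠PDX) = (DP² + DX² - PX²) / (2·DP·DX)
  ∠PDX = 43.84°

Step 18: From PD = 21.66, PX = 15, DX = 2·√61, by the inverse law of cosines:
  cos(∠DPX) = (PD² + PX² - DX²) / (2·PD·PX)
  ∠DPX = 46.16°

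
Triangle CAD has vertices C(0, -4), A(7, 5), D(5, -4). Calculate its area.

Shoelace: Area = (1/2)|0(5--4) + 7(-4--4) + 5(-4-5)| = (1/2)(45) = 45/2

45/2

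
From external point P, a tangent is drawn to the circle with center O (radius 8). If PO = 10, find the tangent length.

The tangent, radius, and line from the external point to the center form a right triangle.
The right angle is where the tangent meets the radius.
By the Pythagorean theorem: tangent² + 8² = 10²
tangent² = 100 - 64 = 36
tangent = 6

6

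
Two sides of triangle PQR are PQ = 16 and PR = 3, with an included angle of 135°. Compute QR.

When two sides and the included angle are known, the law of cosines gives the third side.
c^2 = a^2 + b^2 - 2ab cos(C) generalizes the Pythagorean theorem to non-right triangles.
Here: QR^2 = 256 + 9 - 96*(-sqrt(2)/2) = 48*sqrt(2) + 265
QR = sqrt(48*sqrt(2) + 265)

sqrt(48*sqrt(2) + 265)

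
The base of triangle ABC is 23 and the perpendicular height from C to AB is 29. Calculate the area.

Area = (1/2) * base * height
Area = (1/2) * 23 * 29
Area = 667/2

667/2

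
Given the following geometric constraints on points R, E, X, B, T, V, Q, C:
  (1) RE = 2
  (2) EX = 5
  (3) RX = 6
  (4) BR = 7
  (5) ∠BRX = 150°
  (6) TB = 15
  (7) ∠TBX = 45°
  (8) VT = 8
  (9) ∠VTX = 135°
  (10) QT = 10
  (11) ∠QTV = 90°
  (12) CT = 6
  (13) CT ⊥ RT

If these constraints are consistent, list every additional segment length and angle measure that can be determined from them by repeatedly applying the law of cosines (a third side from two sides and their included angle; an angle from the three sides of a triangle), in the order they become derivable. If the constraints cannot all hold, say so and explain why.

The constraints are consistent. Derivable facts, in order:
After 1 step:
- VQ = 2·√41
- XB ≈ 12.56
- ∠ERX = 51.32°
- ∠EXR = 18.19°
- ∠REX = 110.49°
After 2 steps:
- XT ≈ 10.78
- ∠BXR = 16.18°
- ∠QVT = 51.34°
- ∠RBX = 13.82°
- ∠TQV = 38.66°
After 3 steps:
- XV ≈ 17.39
- ∠BTX = 55.43°
- ∠BXT = 79.57°
After 4 steps:
- ∠TVX = 26.01°
- ∠TXV = 18.99°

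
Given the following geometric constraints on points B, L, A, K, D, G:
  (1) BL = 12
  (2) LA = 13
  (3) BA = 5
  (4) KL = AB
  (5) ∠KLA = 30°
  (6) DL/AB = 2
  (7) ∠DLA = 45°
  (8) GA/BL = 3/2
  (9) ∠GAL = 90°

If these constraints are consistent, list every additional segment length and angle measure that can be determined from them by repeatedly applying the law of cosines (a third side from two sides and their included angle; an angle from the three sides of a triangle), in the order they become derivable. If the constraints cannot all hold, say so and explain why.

The constraints are consistent. Derivable facts, in order:
After 1 step:
- AD ≈ 9.23
- AK ≈ 9.02
- LG ≈ 22.2
- ∠ABL = 90°
- ∠ALB = 22.62°
- ∠BAL = 67.38°
After 2 steps:
- ∠ADL = 84.98°
- ∠AGL = 35.84°
- ∠AKL = 133.91°
- ∠ALG = 54.16°
- ∠DAL = 50.02°
- ∠KAL = 16.09°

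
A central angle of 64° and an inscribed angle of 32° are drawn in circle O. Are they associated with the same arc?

By the inscribed angle theorem, if both angles subtend the same arc, the inscribed angle must be half the central angle.
Half of 64° = 32°, which equals the given inscribed angle of 32°.
Therefore, yes, they correspond to the same arc.

Yes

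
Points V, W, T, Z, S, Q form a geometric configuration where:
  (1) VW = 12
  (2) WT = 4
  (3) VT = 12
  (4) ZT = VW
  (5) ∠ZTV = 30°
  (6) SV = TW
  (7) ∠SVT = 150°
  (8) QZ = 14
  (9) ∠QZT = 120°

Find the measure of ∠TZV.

From the given relations: ZT = VW = 12.
Step 1: By the law of cosines on triangle ZTV: ZV² = 12² + 12² − 2·12·12·cos(30°) = 38.58, so ZV ≈ 6.21.
Step 2: By the inverse law of cosines on triangle TZV: cos(∠TZV) = (12² + 6.21² − 12²) / (2·12·6.21) = 38.58/149.08 = 0.2588, so ∠TZV = 75°.

Therefore, the measure of angle ∠TZV = 75°.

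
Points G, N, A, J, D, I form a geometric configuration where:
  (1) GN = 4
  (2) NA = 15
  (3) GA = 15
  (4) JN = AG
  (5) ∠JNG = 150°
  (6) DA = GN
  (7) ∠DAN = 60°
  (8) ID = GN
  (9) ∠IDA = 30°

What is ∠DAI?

From the given relations: DA = GN = 4; ID = GN = 4.
Step 1: By the law of cosines on triangle ADI: AI² = 4² + 4² − 2·4·4·cos(30°) = 4.29, so AI ≈ 2.07.
Step 2: By the inverse law of cosines on triangle DAI: cos(∠DAI) = (4² + 2.07² − 4²) / (2·4·2.07) = 4.29/16.56 = 0.2588, so ∠DAI = 75°.

Therefore, the measure of angle ∠DAI = 75°.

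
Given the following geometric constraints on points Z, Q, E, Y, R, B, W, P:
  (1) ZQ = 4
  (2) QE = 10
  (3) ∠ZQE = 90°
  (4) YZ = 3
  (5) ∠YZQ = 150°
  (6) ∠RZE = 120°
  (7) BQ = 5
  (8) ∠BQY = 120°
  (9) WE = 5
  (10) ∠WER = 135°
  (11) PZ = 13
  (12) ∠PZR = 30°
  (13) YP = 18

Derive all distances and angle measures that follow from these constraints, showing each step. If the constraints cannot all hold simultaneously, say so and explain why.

These constraints are not satisfiable: by the triangle inequality in triangle ZYP, (4) YZ = 3 and (11) PZ = 13 force YP ≤ 3 + 13 = 16, but (13) says YP = 18. No planar figure meets all of them, so nothing further can be derived.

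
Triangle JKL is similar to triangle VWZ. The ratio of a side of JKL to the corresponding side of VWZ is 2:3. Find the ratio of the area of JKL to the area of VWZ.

Area scales with the square of linear dimensions. If every length is multiplied by 2/3, then the area is multiplied by (2/3)^2 = 4/9.
The area ratio is 4:9.

4:9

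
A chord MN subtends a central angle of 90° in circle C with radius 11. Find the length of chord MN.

Chord length = 2r sin(θ/2)
= 2 × 11 × sin(90°/2)
= 2 × 11 × sin(45°)
= 11*sqrt(2)

11*sqrt(2)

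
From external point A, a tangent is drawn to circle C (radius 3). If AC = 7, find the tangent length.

The tangent, radius, and line from the external point to the center form a right triangle.
The right angle is where the tangent meets the radius.
By the Pythagorean theorem: tangent² + 3² = 7²
tangent² = 49 - 9 = 40
tangent = 2*sqrt(10)

2*sqrt(10)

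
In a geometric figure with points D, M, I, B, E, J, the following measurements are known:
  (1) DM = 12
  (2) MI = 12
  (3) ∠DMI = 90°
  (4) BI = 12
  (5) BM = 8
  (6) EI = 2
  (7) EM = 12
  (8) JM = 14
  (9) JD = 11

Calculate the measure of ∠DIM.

Step 1: By the law of cosines on triangle IMD: ID² = 12² + 12² − 2·12·12·cos(90°) = 288, so ID = 12·√2.
Step 2: By the inverse law of cosines on triangle DIM: cos(∠DIM) = ((12·√2)² + 12² − 12²) / (2·12·√2·12) = 288/407.29 = 0.7071, so ∠DIM = 45°.

Therefore, the measure of angle ∠DIM = 45°.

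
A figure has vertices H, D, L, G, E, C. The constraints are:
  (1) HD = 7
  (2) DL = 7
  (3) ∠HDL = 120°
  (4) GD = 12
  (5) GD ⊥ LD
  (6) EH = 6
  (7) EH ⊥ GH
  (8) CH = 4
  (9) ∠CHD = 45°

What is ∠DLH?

Step 1: By the law of cosines on triangle LDH: LH² = 7² + 7² − 2·7·7·cos(120°) = 147, so LH = 7·√3.
Step 2: By the inverse law of cosines on triangle DLH: cos(∠DLH) = (7² + (7·√3)² − 7²) / (2·7·7·√3) = 147/169.74 = 0.866, so ∠DLH = 30°.

Therefore, the measure of angle ∠DLH = 30°.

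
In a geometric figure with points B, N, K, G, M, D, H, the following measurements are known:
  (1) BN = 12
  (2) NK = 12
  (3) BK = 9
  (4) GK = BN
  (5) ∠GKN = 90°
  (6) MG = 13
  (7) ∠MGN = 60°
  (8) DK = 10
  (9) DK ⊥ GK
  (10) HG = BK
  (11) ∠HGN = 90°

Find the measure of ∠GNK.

From the given relations: GK = BN = 12.
Step 1: By the law of cosines on triangle NKG: NG² = 12² + 12² − 2·12·12·cos(90°) = 288, so NG = 12·√2.
Step 2: By the inverse law of cosines on triangle GNK: cos(∠GNK) = ((12·√2)² + 12² − 12²) / (2·12·√2·12) = 288/407.29 = 0.7071, so ∠GNK = 45°.

Therefore, the measure of angle ∠GNK = 45°.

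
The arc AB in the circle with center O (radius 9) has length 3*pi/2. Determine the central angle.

θ = 360 × 3*pi/2 / (2π × 9) = 30° (rearranging arc length formula).

30°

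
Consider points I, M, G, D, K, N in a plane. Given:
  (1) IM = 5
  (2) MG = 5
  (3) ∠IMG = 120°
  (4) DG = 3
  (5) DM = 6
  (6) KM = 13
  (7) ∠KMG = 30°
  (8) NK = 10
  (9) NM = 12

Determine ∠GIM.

Step 1: By the law of cosines on triangle IMG: IG² = 5² + 5² − 2·5·5·cos(120°) = 75, so IG = 5·√3.
Step 2: By the inverse law of cosines on triangle GIM: cos(∠GIM) = ((5·√3)² + 5² − 5²) / (2·5·√3·5) = 75/86.6 = 0.866, so ∠GIM = 30°.

Therefore, the measure of angle ∠GIM = 30°.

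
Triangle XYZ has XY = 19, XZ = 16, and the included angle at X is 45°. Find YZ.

Law of cosines: YZ^2 = 19^2 + 16^2 - 2(19)(16)cos(45°) = 617 - 304*sqrt(2), so YZ = sqrt(617 - 304*sqrt(2)).

sqrt(617 - 304*sqrt(2))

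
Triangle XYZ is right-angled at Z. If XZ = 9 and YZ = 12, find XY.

By the Pythagorean theorem: XY^2 = XZ^2 + YZ^2
XY^2 = 9^2 + 12^2 = 81 + 144 = 225
XY = sqrt(225) = 15

15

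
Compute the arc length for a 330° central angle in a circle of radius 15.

The full circumference is 2πr = 2π(15) = 30*pi.
The arc spans 330° out of 360°, which is a fraction of 11/12.
Arc length = 30*pi × 11/12 = 55*pi/2.

55*pi/2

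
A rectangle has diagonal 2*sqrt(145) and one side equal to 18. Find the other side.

b = sqrt(d^2 - a^2) = sqrt(580 - 324) = sqrt(256) = 16

16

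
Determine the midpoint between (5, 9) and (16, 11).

The midpoint is the average of the coordinates:
x: (5 + 16)/2 = 21/2
y: (9 + 11)/2 = 10
Midpoint = (21/2, 10)

(21/2, 10)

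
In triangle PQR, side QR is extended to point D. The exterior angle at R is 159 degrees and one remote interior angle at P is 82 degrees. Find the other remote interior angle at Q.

angle Q = 159 - 82 = 77 degrees (exterior angle theorem).

77 degrees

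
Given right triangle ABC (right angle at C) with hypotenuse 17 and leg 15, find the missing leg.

By the Pythagorean theorem: BC^2 = AB^2 - AC^2
BC^2 = 17^2 - 15^2 = 289 - 225 = 64
BC = sqrt(64) = 8

8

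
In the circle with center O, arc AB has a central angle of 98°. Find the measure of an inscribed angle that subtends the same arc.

An inscribed angle intercepts an arc from a point on the circle, while the central angle intercepts the same arc from the center.
The inscribed angle is always half the central angle: 98° / 2 = 49°.

49°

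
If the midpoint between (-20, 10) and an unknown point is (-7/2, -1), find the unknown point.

Using the midpoint formula: M = ((x1 + x2)/2, (y1 + y2)/2)
We know M = (-7/2, -1) and Q = (-20, 10)
For x: -7/2 = (-20 + x2)/2, so x2 = 2*-7/2 - -20 = 13
For y: -1 = (10 + y2)/2, so y2 = 2*-1 - 10 = -12
S = (13, -12)

(13, -12)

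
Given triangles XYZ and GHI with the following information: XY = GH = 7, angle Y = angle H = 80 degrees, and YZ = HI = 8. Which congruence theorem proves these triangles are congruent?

Consider the given information: XY = GH = 7, angle Y = angle H = 80 degrees, and YZ = HI = 8
This is not SSS or HL: SSS requires all three pairs of sides, but we don't have that. HL only applies to right triangles with matching hypotenuse and leg.
The correct criterion is SAS. Two pairs of corresponding sides and the included angle are equal (Side-Angle-Side).

SAS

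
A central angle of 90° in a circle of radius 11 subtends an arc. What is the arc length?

The full circumference is 2πr = 2π(11) = 22*pi.
The arc spans 90° out of 360°, which is a fraction of 1/4.
Arc length = 22*pi × 1/4 = 11*pi/2.

11*pi/2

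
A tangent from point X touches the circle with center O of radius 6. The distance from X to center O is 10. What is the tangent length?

The tangent, radius, and line from the external point to the center form a right triangle.
The right angle is where the tangent meets the radius.
By the Pythagorean theorem: tangent² + 6² = 10²
tangent² = 100 - 36 = 64
tangent = 8

8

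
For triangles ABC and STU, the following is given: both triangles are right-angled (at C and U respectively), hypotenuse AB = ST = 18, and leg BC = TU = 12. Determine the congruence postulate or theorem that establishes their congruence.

The given information matches HL: The hypotenuse and one leg of two right triangles are equal (Hypotenuse-Leg).

HL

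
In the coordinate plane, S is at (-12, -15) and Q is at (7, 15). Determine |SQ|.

d = sqrt((19)^2 + (30)^2) = sqrt(1261)

sqrt(1261)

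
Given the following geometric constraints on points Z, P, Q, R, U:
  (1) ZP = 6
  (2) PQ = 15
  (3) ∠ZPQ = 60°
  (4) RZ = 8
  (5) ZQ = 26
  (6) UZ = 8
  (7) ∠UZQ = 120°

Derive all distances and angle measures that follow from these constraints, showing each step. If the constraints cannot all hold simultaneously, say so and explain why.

These constraints are not satisfiable: by the triangle inequality in triangle PZQ, (1) ZP = 6 and (2) PQ = 15 force ZQ ≤ 6 + 15 = 21, but (5) says ZQ = 26. No planar figure meets all of them, so nothing further can be derived.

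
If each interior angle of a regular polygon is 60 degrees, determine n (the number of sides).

Exterior angle = 180 - 60 = 120. n = 360 / 120 = 3.

3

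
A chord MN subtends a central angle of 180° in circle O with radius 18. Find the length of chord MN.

Drop a perpendicular from the center to the chord, bisecting both the chord and the central angle.
Each half-chord = r sin(θ/2) = 18 sin(90°).
The full chord = 2 × 18 × sin(90°) = 36.

36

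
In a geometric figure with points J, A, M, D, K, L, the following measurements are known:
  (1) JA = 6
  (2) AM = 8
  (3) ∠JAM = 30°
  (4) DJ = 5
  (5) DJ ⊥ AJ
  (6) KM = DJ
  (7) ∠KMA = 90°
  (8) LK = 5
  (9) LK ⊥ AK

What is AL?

From the given relations: KM = DJ = 5.
Step 1: By the law of cosines on triangle AMK: AK² = 8² + 5² − 2·8·5·cos(90°) = 89, so AK = √89.
Step 2: By the law of cosines on triangle AKL: AL² = √89² + 5² − 2·√89·5·cos(90°) = 114, so AL = √114.

Therefore, the length of AL = √114.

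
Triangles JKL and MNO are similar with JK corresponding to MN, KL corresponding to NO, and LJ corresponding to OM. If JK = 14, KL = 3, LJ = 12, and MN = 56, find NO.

Since the triangles are similar, the ratio of corresponding sides is constant.
Scale factor k = MN / JK = 56 / 14 = 4
NO = k * KL = 4 * 3 = 12

12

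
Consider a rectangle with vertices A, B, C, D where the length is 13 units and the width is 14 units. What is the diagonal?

d = sqrt(13^2 + 14^2) = sqrt(365)

sqrt(365)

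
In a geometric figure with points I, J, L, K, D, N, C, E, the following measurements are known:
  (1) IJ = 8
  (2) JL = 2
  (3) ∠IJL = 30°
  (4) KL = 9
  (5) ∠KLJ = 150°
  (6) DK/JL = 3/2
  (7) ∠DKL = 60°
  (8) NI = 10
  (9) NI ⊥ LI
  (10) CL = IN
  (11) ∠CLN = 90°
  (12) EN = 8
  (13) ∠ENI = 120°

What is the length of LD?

From the given relations: DK = 3/2·JL = 3/2·2 = 3.
Step 1: By the law of cosines on triangle LKD: LD² = 9² + 3² − 2·9·3·cos(60°) = 63, so LD = 3·√7.

Therefore, the length of LD = 3·√7.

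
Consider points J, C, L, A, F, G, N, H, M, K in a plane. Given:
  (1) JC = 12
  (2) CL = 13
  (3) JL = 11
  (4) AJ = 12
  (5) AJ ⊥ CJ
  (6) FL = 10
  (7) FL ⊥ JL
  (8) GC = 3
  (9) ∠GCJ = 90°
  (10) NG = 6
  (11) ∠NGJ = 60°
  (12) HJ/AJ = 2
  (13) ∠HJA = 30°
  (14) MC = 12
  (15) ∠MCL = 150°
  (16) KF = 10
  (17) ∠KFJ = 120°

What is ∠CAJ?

Step 1: By the law of cosines on triangle AJC: AC² = 12² + 12² − 2·12·12·cos(90°) = 288, so AC = 12·√2.
Step 2: By the inverse law of cosines on triangle CAJ: cos(∠CAJ) = ((12·√2)² + 12² − 12²) / (2·12·√2·12) = 288/407.29 = 0.7071, so ∠CAJ = 45°.

Therefore, the measure of angle ∠CAJ = 45°.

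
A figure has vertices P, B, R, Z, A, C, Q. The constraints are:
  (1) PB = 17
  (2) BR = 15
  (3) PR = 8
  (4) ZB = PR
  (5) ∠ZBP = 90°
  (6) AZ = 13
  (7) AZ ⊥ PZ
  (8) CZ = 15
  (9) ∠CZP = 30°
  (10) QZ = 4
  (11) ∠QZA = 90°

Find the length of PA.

From the given relations: ZB = PR = 8.
Step 1: By the law of cosines on triangle ZBP: ZP² = 8² + 17² − 2·8·17·cos(90°) = 353, so ZP ≈ 18.79.
Step 2: By the law of cosines on triangle PZA: PA² = 18.79² + 13² − 2·18.79·13·cos(90°) = 522, so PA = 3·√58.

Therefore, the length of PA = 3·√58.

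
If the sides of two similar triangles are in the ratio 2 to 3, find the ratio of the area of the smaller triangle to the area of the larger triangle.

Area ratio = (side ratio)^2 = (2/3)^2 = 4:9.

4:9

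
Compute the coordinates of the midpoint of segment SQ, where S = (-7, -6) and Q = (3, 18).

The midpoint is the point halfway along the segment.
Move half the horizontal distance: -7 + (3 - -7)/2 = -7 + 10/2 = -2
Move half the vertical distance: -6 + (18 - -6)/2 = -6 + 24/2 = 6
Midpoint = (-2, 6)

(-2, 6)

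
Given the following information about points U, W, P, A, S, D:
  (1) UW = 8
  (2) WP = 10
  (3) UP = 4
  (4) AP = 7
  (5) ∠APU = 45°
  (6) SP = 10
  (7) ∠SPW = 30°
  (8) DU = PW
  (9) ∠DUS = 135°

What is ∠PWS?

Step 1: By the law of cosines on triangle WPS: WS² = 10² + 10² − 2·10·10·cos(30°) = 26.79, so WS ≈ 5.18.
Step 2: By the inverse law of cosines on triangle PWS: cos(∠PWS) = (10² + 5.18² − 10²) / (2·10·5.18) = 26.79/103.53 = 0.2588, so ∠PWS = 75°.

Therefore, the measure of angle ∠PWS = 75°.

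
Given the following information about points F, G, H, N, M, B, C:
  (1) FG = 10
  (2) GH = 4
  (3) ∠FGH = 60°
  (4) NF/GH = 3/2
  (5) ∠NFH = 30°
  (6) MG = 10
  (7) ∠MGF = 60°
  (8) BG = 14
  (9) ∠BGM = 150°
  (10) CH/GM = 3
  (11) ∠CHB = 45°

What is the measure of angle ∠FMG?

Step 1: By the law of cosines on triangle MGF: MF² = 10² + 10² − 2·10·10·cos(60°) = 100, so MF = 10.
Step 2: By the inverse law of cosines on triangle FMG: cos(∠FMG) = (10² + 10² − 10²) / (2·10·10) = 100/200 = 0.5, so ∠FMG = 60°.

Therefore, the measure of angle ∠FMG = 60°.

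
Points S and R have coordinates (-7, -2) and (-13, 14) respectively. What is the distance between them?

The horizontal distance is |-13 - -7| = 6 and the vertical distance is |14 - -2| = 16.
By the Pythagorean theorem, d = sqrt(6^2 + 16^2) = sqrt(292) = 2*sqrt(73).

2*sqrt(73)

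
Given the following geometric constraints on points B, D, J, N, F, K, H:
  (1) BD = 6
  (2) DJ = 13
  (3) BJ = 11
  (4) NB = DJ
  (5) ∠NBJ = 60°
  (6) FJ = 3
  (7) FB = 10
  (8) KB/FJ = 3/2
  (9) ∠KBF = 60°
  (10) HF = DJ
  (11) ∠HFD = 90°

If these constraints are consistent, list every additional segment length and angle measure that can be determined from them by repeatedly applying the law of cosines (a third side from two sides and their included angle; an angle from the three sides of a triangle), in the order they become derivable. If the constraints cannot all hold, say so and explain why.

The constraints are consistent. Derivable facts, in order:
After 1 step:
- FK ≈ 8.67
- JN = 7·√3
- ∠BDJ = 57.42°
- ∠BFJ = 101.54°
- ∠BJD = 27.36°
- ∠BJF = 62.96°
- ∠DBJ = 95.22°
- ∠FBJ = 15.5°
After 2 steps:
- ∠BFK = 26.7°
- ∠BJN = 68.21°
- ∠BKF = 93.3°
- ∠BNJ = 51.79°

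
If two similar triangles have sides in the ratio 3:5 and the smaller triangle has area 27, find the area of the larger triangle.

Area ratio = (3/5)^2 = 9/25. Area of the larger triangle = 27 * 25/9 = 75.

75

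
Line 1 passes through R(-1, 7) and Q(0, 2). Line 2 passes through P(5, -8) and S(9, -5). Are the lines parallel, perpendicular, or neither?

Slope of line 1: m1 = (2 - 7)/(0 - -1) = -5/1 = -5
Slope of line 2: m2 = (-5 - -8)/(9 - 5) = 3/4 = 3/4
m1 != m2 (-5 != 3/4), so not parallel.
m1 * m2 = (-5) * (3/4) = -15/4 != -1, so not perpendicular.
The lines are neither parallel nor perpendicular.

Neither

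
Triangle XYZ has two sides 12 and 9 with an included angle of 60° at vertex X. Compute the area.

Area = (1/2) * XY * XZ * sin(X)
Area = (1/2) * 12 * 9 * sin(60°)
Area = (1/2) * 12 * 9 * sqrt(3)/2
Area = 27*sqrt(3)

27*sqrt(3)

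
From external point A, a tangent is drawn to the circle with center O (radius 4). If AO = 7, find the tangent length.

The tangent, radius, and line from the external point to the center form a right triangle.
The right angle is where the tangent meets the radius.
By the Pythagorean theorem: tangent² + 4² = 7²
tangent² = 49 - 16 = 33
tangent = sqrt(33)

sqrt(33)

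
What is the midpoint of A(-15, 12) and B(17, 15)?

The midpoint is the average of the coordinates:
x: (-15 + 17)/2 = 1
y: (12 + 15)/2 = 27/2
Midpoint = (1, 27/2)

(1, 27/2)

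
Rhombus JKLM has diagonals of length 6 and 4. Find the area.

Area of a rhombus = (d1 * d2) / 2
Area = (6 * 4) / 2
Area = 24 / 2
Area = 12

12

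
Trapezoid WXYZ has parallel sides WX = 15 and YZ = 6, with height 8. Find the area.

Area = (15 + 6) * 8 / 2 = 168 / 2 = 84

84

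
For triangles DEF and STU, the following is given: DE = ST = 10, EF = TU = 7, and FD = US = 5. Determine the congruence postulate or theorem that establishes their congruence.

The given information provides:
DE = ST = 10, EF = TU = 7, and FD = US = 5
This matches the SSS congruence theorem.
All three pairs of corresponding sides are equal (Side-Side-Side).

SSS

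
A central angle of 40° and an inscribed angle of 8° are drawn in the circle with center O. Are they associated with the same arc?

By the inscribed angle theorem, the inscribed angle for a central angle of 40° should be 40° / 2 = 20°.
The given inscribed angle is 8°, which does not equal 20°.
Therefore, no, they do not correspond to the same arc.

No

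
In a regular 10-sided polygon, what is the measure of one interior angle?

Each interior angle of a regular n-gon is (n - 2) * 180 / n.
For n = 10: (10 - 2) * 180 / 10 = 1440/10 = 144 degrees.

144 degrees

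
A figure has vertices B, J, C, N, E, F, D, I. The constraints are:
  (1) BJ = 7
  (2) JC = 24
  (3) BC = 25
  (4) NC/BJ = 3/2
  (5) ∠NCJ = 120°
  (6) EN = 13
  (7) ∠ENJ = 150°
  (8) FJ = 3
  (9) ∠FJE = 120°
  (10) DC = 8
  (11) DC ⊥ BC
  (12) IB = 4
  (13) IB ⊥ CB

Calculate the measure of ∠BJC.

Step 1: By the inverse law of cosines on triangle BJC: cos(∠BJC) = (7² + 24² − 25²) / (2·7·24) = 0/336 = 0, so ∠BJC = 90°.

Therefore, the measure of angle ∠BJC = 90°.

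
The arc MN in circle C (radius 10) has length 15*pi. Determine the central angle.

The full circumference is 2πr = 20*pi.
The arc is 15*pi / 20*pi = 3/4 of the full circle.
So the central angle = 3/4 × 360° = 270°.

270°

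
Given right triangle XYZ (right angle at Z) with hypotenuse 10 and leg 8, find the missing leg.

Rearranging the Pythagorean theorem to solve for the unknown leg:
leg^2 = hypotenuse^2 - known_leg^2 = 100 - 64 = 36
leg = sqrt(36) = 6.

6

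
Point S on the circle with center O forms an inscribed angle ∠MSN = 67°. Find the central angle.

Central angle = 2 × 67° = 134° (inscribed angle theorem).

134°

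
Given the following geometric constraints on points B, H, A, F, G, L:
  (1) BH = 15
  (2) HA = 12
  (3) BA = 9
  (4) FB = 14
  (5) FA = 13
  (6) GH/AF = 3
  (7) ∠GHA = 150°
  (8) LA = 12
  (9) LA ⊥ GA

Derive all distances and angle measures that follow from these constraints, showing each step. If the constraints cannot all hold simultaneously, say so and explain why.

The constraints are consistent.

From the given relations:
  GH = 3·AF = 3·13 = 39

Step 1: From AH = 12, HG = 39, and ∠AHG = 150°, by the law of cosines:
  AG² = AH² + HG² - 2·AH·HG·cos(150°) = 144 + 1521 + 810.6 = 2476
  AG ≈ 49.76

Step 2: From BA = 9, BF = 14, AF = 13, by the inverse law of cosines:
  cos(∠ABF) = (BA² + BF² - AF²) / (2·BA·BF)
  ∠ABF = 64.62°

Step 3: From BA = 9, BH = 15, AH = 12, by the inverse law of cosines:
  cos(∠ABH) = (BA² + BH² - AH²) / (2·BA·BH)
  ∠ABH = 53.13°

Step 4: From HA = 12, HB = 15, AB = 9, by the inverse law of cosines:
  cos(∠AHB) = (HA² + HB² - AB²) / (2·HA·HB)
  ∠AHB = 36.87°

Step 5: From AB = 9, AF = 13, BF = 14, by the inverse law of cosines:
  cos(∠BAF) = (AB² + AF² - BF²) / (2·AB·AF)
  ∠BAF = 76.66°

Step 6: From AB = 9, AH = 12, BH = 15, by the inverse law of cosines:
  cos(∠BAH) = (AB² + AH² - BH²) / (2·AB·AH)
  ∠BAH = 90°

Step 7: From FA = 13, FB = 14, AB = 9, by the inverse law of cosines:
  cos(∠AFB) = (FA² + FB² - AB²) / (2·FA·FB)
  ∠AFB = 38.72°

Step 8: From GA = 49.76, AL = 12, and ∠GAL = 90°, by the law of cosines:
  GL² = GA² + AL² - 2·GA·AL·cos(90°) = 2476 + 144 - 0 = 2620
  GL ≈ 51.18

Step 9: From AG = 49.76, AH = 12, GH = 39, by the inverse law of cosines:
  cos(∠GAH) = (AG² + AH² - GH²) / (2·AG·AH)
  ∠GAH = 23.07°

Step 10: From GA = 49.76, GH = 39, AH = 12, by the inverse law of cosines:
  cos(∠AGH) = (GA² + GH² - AH²) / (2·GA·GH)
  ∠AGH = 6.93°

Step 11: From GA = 49.76, GL = 51.18, AL = 12, by the inverse law of cosines:
  cos(∠AGL) = (GA² + GL² - AL²) / (2·GA·GL)
  ∠AGL = 13.56°

Step 12: From LA = 12, LG = 51.18, AG = 49.76, by the inverse law of cosines:
  cos(∠ALG) = (LA² + LG² - AG²) / (2·LA·LG)
  ∠ALG = 76.44°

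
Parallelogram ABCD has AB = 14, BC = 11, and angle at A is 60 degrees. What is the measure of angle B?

Consecutive angles are supplementary: angle B = 180 - 60 = 120 degrees.

120 degrees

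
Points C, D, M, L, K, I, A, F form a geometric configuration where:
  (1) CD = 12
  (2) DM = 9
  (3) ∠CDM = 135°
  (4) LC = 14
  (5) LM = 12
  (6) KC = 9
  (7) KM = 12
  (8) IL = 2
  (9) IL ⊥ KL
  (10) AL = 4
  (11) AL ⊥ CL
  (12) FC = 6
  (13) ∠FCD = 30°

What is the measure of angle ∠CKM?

Step 1: By the law of cosines on triangle CDM: CM² = 12² + 9² − 2·12·9·cos(135°) = 377.74, so CM ≈ 19.44.
Step 2: By the inverse law of cosines on triangle CKM: cos(∠CKM) = (9² + 12² − 19.44²) / (2·9·12) = -152.74/216 = -0.7071, so ∠CKM = 135°.

Therefore, the measure of angle ∠CKM = 135°.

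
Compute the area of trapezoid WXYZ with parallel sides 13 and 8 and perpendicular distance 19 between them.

Area = (13 + 8) * 19 / 2 = 399 / 2 = 399/2

399/2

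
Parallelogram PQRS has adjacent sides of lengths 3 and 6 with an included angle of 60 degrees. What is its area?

Area = 3 * 6 * sin(60°) = 18 * sqrt(3)/2 = 9*sqrt(3)

9*sqrt(3)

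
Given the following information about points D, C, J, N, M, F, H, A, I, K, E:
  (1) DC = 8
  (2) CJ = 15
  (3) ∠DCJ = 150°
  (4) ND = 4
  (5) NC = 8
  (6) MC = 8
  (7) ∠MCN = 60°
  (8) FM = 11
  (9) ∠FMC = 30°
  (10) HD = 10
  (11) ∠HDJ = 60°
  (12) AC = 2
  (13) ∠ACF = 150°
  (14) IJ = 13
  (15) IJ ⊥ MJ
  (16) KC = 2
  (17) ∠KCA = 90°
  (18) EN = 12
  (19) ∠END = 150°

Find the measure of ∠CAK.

Step 1: By the law of cosines on triangle ACK: AK² = 2² + 2² − 2·2·2·cos(90°) = 8, so AK = 2·√2.
Step 2: By the inverse law of cosines on triangle CAK: cos(∠CAK) = (2² + (2·√2)² − 2²) / (2·2·2·√2) = 8/11.31 = 0.7071, so ∠CAK = 45°.

Therefore, the measure of angle ∠CAK = 45°.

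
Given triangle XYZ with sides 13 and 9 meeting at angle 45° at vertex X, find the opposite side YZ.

When two sides and the included angle are known, the law of cosines gives the third side.
c^2 = a^2 + b^2 - 2ab cos(C) generalizes the Pythagorean theorem to non-right triangles.
Here: YZ^2 = 169 + 81 - 234*(sqrt(2)/2) = 250 - 117*sqrt(2)
YZ = sqrt(250 - 117*sqrt(2))

sqrt(250 - 117*sqrt(2))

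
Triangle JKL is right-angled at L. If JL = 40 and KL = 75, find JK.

In a right triangle, the square of the hypotenuse equals the sum of the squares of the two legs.
The legs are 40 and 75, so the hypotenuse = sqrt(1600 + 5625) = sqrt(7225) = 85.

85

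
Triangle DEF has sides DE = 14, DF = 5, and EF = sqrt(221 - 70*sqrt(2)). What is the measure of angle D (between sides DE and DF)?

When all three sides of a triangle are known, the law of cosines can be rearranged to find any angle.
cos(C) = (a² + b² - c²) / (2ab) gives cos(D) = sqrt(2)/2.
Taking the inverse cosine: D = 45°.

45°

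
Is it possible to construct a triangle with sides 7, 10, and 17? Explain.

Check the triangle inequality: 7 + 10 = 17 ≤ 17.
Since the sum of two sides does not exceed the third, no triangle can be formed.

No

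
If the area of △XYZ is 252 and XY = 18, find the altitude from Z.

Area = (1/2) * base * height
height = 2 * Area / base
height = 2 * 252 / 18
height = 504 / 18
height = 28

28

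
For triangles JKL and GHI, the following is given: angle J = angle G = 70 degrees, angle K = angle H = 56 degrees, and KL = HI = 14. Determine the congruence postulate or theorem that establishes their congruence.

Consider the given information: angle J = angle G = 70 degrees, angle K = angle H = 56 degrees, and KL = HI = 14
This is not SSS or SAS: SSS requires all three pairs of sides, but we don't have that. SAS requires two sides and the included angle between them.
The correct criterion is AAS. Two pairs of corresponding angles and a non-included side are equal (Angle-Angle-Side).

AAS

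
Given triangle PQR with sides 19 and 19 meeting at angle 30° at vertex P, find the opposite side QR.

When two sides and the included angle are known, the law of cosines gives the third side.
c^2 = a^2 + b^2 - 2ab cos(C) generalizes the Pythagorean theorem to non-right triangles.
Here: QR^2 = 361 + 361 - 722*(sqrt(3)/2) = 722 - 361*sqrt(3)
QR = 19*sqrt(2 - sqrt(3))

19*sqrt(2 - sqrt(3))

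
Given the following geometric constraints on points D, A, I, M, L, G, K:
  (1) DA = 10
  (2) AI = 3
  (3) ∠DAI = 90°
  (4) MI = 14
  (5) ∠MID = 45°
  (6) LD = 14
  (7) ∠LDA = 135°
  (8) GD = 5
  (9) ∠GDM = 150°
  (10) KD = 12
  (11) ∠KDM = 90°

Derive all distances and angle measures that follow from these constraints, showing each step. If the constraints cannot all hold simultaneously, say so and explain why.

The constraints are consistent.

Step 1: From DA = 10, AI = 3, and ∠DAI = 90°, by the law of cosines:
  DI² = DA² + AI² - 2·DA·AI·cos(90°) = 100 + 9 - 0 = 109
  DI = √109

Step 2: From AD = 10, DL = 14, and ∠ADL = 135°, by the law of cosines:
  AL² = AD² + DL² - 2·AD·DL·cos(135°) = 100 + 196 + 198 = 494
  AL ≈ 22.23

Step 3: From DI = √109, IM = 14, and ∠DIM = 45°, by the law of cosines:
  DM² = DI² + IM² - 2·DI·IM·cos(45°) = 109 + 196 - 206.7 = 98.29
  DM ≈ 9.91

Step 4: From DA = 10, DI = √109, AI = 3, by the inverse law of cosines:
  cos(∠ADI) = (DA² + DI² - AI²) / (2·DA·DI)
  ∠ADI = 16.7°

Step 5: From AD = 10, AL = 22.23, DL = 14, by the inverse law of cosines:
  cos(∠DAL) = (AD² + AL² - DL²) / (2·AD·AL)
  ∠DAL = 26.45°

Step 6: From IA = 3, ID = √109, AD = 10, by the inverse law of cosines:
  cos(∠AID) = (IA² + ID² - AD²) / (2·IA·ID)
  ∠AID = 73.3°

Step 7: From LA = 22.23, LD = 14, AD = 10, by the inverse law of cosines:
  cos(∠ALD) = (LA² + LD² - AD²) / (2·LA·LD)
  ∠ALD = 18.55°

Step 8: From MD = 9.91, DG = 5, and ∠MDG = 150°, by the law of cosines:
  MG² = MD² + DG² - 2·MD·DG·cos(150°) = 98.29 + 25 + 85.86 = 209.2
  MG ≈ 14.46

Step 9: From MD = 9.91, DK = 12, and ∠MDK = 90°, by the law of cosines:
  MK² = MD² + DK² - 2·MD·DK·cos(90°) = 98.29 + 144 - 0 = 242.3
  MK ≈ 15.57

Step 10: From DI = √109, DM = 9.91, IM = 14, by the inverse law of cosines:
  cos(∠IDM) = (DI² + DM² - IM²) / (2·DI·DM)
  ∠IDM = 86.87°

Step 11: From MD = 9.91, MI = 14, DI = √109, by the inverse law of cosines:
  cos(∠DMI) = (MD² + MI² - DI²) / (2·MD·MI)
  ∠DMI = 48.13°

Step 12: From MD = 9.91, MG = 14.46, DG = 5, by the inverse law of cosines:
  cos(∠DMG) = (MD² + MG² - DG²) / (2·MD·MG)
  ∠DMG = 9.95°

Step 13: From MD = 9.91, MK = 15.57, DK = 12, by the inverse law of cosines:
  cos(∠DMK) = (MD² + MK² - DK²) / (2·MD·MK)
  ∠DMK = 50.44°

Step 14: From GD = 5, GM = 14.46, DM = 9.91, by the inverse law of cosines:
  cos(∠DGM) = (GD² + GM² - DM²) / (2·GD·GM)
  ∠DGM = 20.05°

Step 15: From KD = 12, KM = 15.57, DM = 9.91, by the inverse law of cosines:
  cos(∠DKM) = (KD² + KM² - DM²) / (2·KD·KM)
  ∠DKM = 39.56°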